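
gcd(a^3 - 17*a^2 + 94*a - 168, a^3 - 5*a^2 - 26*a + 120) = a^2 - 10*a + 24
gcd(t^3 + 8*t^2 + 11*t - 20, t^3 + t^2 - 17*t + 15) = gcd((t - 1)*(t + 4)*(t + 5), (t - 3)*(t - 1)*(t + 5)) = t^2 + 4*t - 5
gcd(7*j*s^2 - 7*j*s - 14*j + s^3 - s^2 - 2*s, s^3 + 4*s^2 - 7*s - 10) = s^2 - s - 2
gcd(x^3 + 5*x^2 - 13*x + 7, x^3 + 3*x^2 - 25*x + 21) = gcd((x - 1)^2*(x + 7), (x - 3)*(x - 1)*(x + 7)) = x^2 + 6*x - 7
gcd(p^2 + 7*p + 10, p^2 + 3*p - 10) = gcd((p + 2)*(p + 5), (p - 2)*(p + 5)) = p + 5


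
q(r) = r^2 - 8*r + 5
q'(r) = 2*r - 8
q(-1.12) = 15.21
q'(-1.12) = -10.24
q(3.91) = -10.99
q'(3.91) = -0.18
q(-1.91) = 23.93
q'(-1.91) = -11.82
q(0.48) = 1.39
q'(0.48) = -7.04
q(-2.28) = 28.44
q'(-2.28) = -12.56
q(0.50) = 1.25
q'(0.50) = -7.00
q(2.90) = -9.79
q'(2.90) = -2.20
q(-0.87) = 12.72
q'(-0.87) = -9.74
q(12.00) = 53.00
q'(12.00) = 16.00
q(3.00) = -10.00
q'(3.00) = -2.00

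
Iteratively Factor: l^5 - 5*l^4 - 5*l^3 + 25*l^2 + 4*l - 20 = (l - 5)*(l^4 - 5*l^2 + 4) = (l - 5)*(l + 1)*(l^3 - l^2 - 4*l + 4) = (l - 5)*(l - 2)*(l + 1)*(l^2 + l - 2) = (l - 5)*(l - 2)*(l + 1)*(l + 2)*(l - 1)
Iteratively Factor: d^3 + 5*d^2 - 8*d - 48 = (d - 3)*(d^2 + 8*d + 16) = (d - 3)*(d + 4)*(d + 4)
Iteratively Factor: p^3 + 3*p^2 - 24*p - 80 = (p + 4)*(p^2 - p - 20) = (p - 5)*(p + 4)*(p + 4)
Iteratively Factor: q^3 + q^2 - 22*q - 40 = (q - 5)*(q^2 + 6*q + 8) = (q - 5)*(q + 2)*(q + 4)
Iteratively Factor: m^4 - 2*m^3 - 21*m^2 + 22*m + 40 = (m + 4)*(m^3 - 6*m^2 + 3*m + 10) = (m - 2)*(m + 4)*(m^2 - 4*m - 5) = (m - 5)*(m - 2)*(m + 4)*(m + 1)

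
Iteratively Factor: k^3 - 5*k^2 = (k - 5)*(k^2) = k*(k - 5)*(k)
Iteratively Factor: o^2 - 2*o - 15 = (o + 3)*(o - 5)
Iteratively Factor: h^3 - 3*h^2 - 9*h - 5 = (h + 1)*(h^2 - 4*h - 5) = (h + 1)^2*(h - 5)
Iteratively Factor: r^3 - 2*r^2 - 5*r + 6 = (r - 3)*(r^2 + r - 2) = (r - 3)*(r + 2)*(r - 1)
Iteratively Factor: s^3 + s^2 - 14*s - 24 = (s + 3)*(s^2 - 2*s - 8) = (s - 4)*(s + 3)*(s + 2)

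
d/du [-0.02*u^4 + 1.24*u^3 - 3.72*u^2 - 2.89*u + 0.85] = -0.08*u^3 + 3.72*u^2 - 7.44*u - 2.89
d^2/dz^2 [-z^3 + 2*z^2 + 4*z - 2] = 4 - 6*z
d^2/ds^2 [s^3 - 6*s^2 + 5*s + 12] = 6*s - 12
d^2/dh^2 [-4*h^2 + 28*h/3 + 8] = -8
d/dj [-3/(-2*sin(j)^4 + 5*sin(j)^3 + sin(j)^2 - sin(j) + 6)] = 3*(-8*sin(j)^3 + 15*sin(j)^2 + 2*sin(j) - 1)*cos(j)/(-2*sin(j)^4 + 5*sin(j)^3 + sin(j)^2 - sin(j) + 6)^2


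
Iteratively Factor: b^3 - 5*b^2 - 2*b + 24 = (b - 3)*(b^2 - 2*b - 8) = (b - 3)*(b + 2)*(b - 4)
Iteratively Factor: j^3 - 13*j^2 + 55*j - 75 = (j - 3)*(j^2 - 10*j + 25) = (j - 5)*(j - 3)*(j - 5)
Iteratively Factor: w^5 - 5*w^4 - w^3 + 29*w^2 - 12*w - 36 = (w - 3)*(w^4 - 2*w^3 - 7*w^2 + 8*w + 12) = (w - 3)*(w + 2)*(w^3 - 4*w^2 + w + 6) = (w - 3)^2*(w + 2)*(w^2 - w - 2) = (w - 3)^2*(w - 2)*(w + 2)*(w + 1)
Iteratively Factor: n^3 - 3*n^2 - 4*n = (n)*(n^2 - 3*n - 4) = n*(n + 1)*(n - 4)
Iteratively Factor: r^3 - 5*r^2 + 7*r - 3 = (r - 1)*(r^2 - 4*r + 3) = (r - 3)*(r - 1)*(r - 1)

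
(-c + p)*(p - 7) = -c*p + 7*c + p^2 - 7*p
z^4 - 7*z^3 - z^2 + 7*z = z*(z - 7)*(z - 1)*(z + 1)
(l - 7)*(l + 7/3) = l^2 - 14*l/3 - 49/3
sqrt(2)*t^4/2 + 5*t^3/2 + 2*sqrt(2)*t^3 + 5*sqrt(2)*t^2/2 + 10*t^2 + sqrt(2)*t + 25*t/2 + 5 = (t + 1)^2*(t + 5*sqrt(2)/2)*(sqrt(2)*t/2 + sqrt(2))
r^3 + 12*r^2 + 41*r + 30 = (r + 1)*(r + 5)*(r + 6)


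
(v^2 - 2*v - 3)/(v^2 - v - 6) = (v + 1)/(v + 2)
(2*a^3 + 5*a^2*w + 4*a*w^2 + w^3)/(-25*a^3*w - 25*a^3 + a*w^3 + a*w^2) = (2*a^3 + 5*a^2*w + 4*a*w^2 + w^3)/(a*(-25*a^2*w - 25*a^2 + w^3 + w^2))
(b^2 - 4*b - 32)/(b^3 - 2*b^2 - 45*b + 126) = (b^2 - 4*b - 32)/(b^3 - 2*b^2 - 45*b + 126)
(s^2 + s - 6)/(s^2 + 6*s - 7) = (s^2 + s - 6)/(s^2 + 6*s - 7)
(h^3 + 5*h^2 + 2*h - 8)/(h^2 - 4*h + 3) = (h^2 + 6*h + 8)/(h - 3)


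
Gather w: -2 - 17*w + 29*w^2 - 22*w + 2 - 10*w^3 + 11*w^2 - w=-10*w^3 + 40*w^2 - 40*w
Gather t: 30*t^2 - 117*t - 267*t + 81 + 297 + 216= 30*t^2 - 384*t + 594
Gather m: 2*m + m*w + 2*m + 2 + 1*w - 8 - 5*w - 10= m*(w + 4) - 4*w - 16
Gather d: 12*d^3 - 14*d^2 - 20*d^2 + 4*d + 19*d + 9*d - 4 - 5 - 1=12*d^3 - 34*d^2 + 32*d - 10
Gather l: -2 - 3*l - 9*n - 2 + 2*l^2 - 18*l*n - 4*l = 2*l^2 + l*(-18*n - 7) - 9*n - 4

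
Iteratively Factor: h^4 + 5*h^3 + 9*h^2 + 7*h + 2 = (h + 2)*(h^3 + 3*h^2 + 3*h + 1) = (h + 1)*(h + 2)*(h^2 + 2*h + 1) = (h + 1)^2*(h + 2)*(h + 1)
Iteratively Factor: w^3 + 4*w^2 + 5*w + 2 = (w + 2)*(w^2 + 2*w + 1) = (w + 1)*(w + 2)*(w + 1)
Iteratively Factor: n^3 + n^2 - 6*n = (n)*(n^2 + n - 6) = n*(n - 2)*(n + 3)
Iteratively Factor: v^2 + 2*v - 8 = (v + 4)*(v - 2)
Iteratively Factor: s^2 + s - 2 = (s - 1)*(s + 2)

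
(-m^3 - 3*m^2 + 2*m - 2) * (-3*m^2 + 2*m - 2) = 3*m^5 + 7*m^4 - 10*m^3 + 16*m^2 - 8*m + 4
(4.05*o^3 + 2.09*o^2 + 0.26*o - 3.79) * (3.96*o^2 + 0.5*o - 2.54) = 16.038*o^5 + 10.3014*o^4 - 8.2124*o^3 - 20.187*o^2 - 2.5554*o + 9.6266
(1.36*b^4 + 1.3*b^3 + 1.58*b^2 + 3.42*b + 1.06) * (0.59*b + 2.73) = 0.8024*b^5 + 4.4798*b^4 + 4.4812*b^3 + 6.3312*b^2 + 9.962*b + 2.8938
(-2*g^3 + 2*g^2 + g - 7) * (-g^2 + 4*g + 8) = 2*g^5 - 10*g^4 - 9*g^3 + 27*g^2 - 20*g - 56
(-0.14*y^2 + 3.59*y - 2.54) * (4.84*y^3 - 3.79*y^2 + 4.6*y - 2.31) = -0.6776*y^5 + 17.9062*y^4 - 26.5437*y^3 + 26.464*y^2 - 19.9769*y + 5.8674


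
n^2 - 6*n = n*(n - 6)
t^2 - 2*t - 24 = (t - 6)*(t + 4)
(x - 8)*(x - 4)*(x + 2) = x^3 - 10*x^2 + 8*x + 64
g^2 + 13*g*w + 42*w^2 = (g + 6*w)*(g + 7*w)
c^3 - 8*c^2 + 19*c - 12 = (c - 4)*(c - 3)*(c - 1)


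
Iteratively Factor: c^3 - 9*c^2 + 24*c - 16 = (c - 4)*(c^2 - 5*c + 4) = (c - 4)*(c - 1)*(c - 4)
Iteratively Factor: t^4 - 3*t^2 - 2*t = (t + 1)*(t^3 - t^2 - 2*t) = (t + 1)^2*(t^2 - 2*t) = t*(t + 1)^2*(t - 2)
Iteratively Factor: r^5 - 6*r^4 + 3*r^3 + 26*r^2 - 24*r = (r - 4)*(r^4 - 2*r^3 - 5*r^2 + 6*r) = (r - 4)*(r + 2)*(r^3 - 4*r^2 + 3*r) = (r - 4)*(r - 3)*(r + 2)*(r^2 - r) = r*(r - 4)*(r - 3)*(r + 2)*(r - 1)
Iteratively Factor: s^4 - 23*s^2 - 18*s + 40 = (s + 4)*(s^3 - 4*s^2 - 7*s + 10) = (s + 2)*(s + 4)*(s^2 - 6*s + 5) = (s - 5)*(s + 2)*(s + 4)*(s - 1)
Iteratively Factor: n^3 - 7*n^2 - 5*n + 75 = (n - 5)*(n^2 - 2*n - 15) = (n - 5)*(n + 3)*(n - 5)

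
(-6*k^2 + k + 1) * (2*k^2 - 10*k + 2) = -12*k^4 + 62*k^3 - 20*k^2 - 8*k + 2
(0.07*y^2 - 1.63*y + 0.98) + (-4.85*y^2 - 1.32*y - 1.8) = -4.78*y^2 - 2.95*y - 0.82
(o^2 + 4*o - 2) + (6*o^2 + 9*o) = 7*o^2 + 13*o - 2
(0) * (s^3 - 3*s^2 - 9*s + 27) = 0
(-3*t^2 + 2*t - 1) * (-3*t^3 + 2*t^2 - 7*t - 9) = 9*t^5 - 12*t^4 + 28*t^3 + 11*t^2 - 11*t + 9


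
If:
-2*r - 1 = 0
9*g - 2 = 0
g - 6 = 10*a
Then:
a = -26/45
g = 2/9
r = -1/2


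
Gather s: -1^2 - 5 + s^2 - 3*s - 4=s^2 - 3*s - 10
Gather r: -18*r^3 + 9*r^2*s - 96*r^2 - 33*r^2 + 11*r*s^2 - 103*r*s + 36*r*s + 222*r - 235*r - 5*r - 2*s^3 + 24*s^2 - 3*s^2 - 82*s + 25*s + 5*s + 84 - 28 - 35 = -18*r^3 + r^2*(9*s - 129) + r*(11*s^2 - 67*s - 18) - 2*s^3 + 21*s^2 - 52*s + 21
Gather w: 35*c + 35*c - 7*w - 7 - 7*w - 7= 70*c - 14*w - 14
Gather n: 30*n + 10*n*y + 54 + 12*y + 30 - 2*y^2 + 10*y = n*(10*y + 30) - 2*y^2 + 22*y + 84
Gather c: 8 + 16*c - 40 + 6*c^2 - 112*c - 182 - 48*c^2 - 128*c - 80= -42*c^2 - 224*c - 294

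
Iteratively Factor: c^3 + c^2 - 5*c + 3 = (c + 3)*(c^2 - 2*c + 1) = (c - 1)*(c + 3)*(c - 1)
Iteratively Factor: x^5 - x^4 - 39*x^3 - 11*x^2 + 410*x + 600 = (x + 3)*(x^4 - 4*x^3 - 27*x^2 + 70*x + 200) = (x + 3)*(x + 4)*(x^3 - 8*x^2 + 5*x + 50) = (x + 2)*(x + 3)*(x + 4)*(x^2 - 10*x + 25) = (x - 5)*(x + 2)*(x + 3)*(x + 4)*(x - 5)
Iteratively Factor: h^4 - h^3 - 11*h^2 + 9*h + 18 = (h - 2)*(h^3 + h^2 - 9*h - 9) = (h - 2)*(h + 1)*(h^2 - 9) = (h - 2)*(h + 1)*(h + 3)*(h - 3)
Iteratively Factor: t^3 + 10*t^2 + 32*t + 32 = (t + 4)*(t^2 + 6*t + 8) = (t + 4)^2*(t + 2)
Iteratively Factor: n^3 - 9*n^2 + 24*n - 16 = (n - 1)*(n^2 - 8*n + 16) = (n - 4)*(n - 1)*(n - 4)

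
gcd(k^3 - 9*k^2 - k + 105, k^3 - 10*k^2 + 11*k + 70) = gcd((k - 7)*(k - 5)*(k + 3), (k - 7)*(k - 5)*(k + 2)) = k^2 - 12*k + 35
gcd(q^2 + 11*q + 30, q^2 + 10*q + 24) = q + 6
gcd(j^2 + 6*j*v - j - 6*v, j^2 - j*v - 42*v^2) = j + 6*v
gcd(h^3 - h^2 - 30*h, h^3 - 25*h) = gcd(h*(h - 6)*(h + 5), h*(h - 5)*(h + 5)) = h^2 + 5*h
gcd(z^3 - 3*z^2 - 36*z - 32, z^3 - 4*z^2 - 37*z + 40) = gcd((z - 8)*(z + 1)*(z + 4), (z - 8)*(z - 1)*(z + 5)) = z - 8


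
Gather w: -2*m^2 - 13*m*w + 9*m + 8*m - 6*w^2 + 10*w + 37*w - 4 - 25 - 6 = -2*m^2 + 17*m - 6*w^2 + w*(47 - 13*m) - 35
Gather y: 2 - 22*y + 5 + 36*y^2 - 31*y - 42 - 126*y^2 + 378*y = -90*y^2 + 325*y - 35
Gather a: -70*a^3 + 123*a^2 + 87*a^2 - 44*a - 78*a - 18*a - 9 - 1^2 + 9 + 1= -70*a^3 + 210*a^2 - 140*a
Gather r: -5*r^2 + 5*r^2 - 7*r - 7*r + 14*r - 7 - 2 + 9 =0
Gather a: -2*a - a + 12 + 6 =18 - 3*a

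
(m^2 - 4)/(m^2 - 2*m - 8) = (m - 2)/(m - 4)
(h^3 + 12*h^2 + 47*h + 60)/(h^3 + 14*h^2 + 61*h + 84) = (h + 5)/(h + 7)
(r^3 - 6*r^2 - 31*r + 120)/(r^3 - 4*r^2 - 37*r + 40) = (r - 3)/(r - 1)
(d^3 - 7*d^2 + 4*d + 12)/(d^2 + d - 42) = (d^2 - d - 2)/(d + 7)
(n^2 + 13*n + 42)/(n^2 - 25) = (n^2 + 13*n + 42)/(n^2 - 25)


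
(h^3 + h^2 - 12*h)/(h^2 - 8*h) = (h^2 + h - 12)/(h - 8)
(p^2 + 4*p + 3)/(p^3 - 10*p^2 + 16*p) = (p^2 + 4*p + 3)/(p*(p^2 - 10*p + 16))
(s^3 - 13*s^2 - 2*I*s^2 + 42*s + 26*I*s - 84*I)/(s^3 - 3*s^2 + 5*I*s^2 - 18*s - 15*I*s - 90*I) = (s^2 - s*(7 + 2*I) + 14*I)/(s^2 + s*(3 + 5*I) + 15*I)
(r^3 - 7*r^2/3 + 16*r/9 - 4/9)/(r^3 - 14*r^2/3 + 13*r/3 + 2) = (9*r^3 - 21*r^2 + 16*r - 4)/(3*(3*r^3 - 14*r^2 + 13*r + 6))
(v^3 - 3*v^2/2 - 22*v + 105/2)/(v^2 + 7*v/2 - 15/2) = (2*v^2 - 13*v + 21)/(2*v - 3)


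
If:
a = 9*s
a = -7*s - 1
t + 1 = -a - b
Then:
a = -9/16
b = -t - 7/16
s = -1/16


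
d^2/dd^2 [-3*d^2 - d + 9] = -6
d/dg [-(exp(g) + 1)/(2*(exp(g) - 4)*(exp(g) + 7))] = (exp(2*g) + 2*exp(g) + 31)*exp(g)/(2*(exp(4*g) + 6*exp(3*g) - 47*exp(2*g) - 168*exp(g) + 784))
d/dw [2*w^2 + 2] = 4*w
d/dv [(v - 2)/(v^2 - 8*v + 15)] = (v^2 - 8*v - 2*(v - 4)*(v - 2) + 15)/(v^2 - 8*v + 15)^2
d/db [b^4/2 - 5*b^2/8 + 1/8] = b*(8*b^2 - 5)/4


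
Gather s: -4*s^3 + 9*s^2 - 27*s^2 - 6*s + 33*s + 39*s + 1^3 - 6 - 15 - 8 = -4*s^3 - 18*s^2 + 66*s - 28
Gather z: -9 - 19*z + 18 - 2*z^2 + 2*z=-2*z^2 - 17*z + 9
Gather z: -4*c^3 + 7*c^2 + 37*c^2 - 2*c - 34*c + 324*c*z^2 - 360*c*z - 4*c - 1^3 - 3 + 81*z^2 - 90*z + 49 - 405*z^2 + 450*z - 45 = -4*c^3 + 44*c^2 - 40*c + z^2*(324*c - 324) + z*(360 - 360*c)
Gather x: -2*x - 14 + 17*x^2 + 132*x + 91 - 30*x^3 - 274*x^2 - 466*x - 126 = -30*x^3 - 257*x^2 - 336*x - 49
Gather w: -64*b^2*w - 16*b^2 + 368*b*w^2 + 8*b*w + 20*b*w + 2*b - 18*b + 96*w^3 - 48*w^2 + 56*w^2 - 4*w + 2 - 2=-16*b^2 - 16*b + 96*w^3 + w^2*(368*b + 8) + w*(-64*b^2 + 28*b - 4)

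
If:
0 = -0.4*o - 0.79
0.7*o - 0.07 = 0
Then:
No Solution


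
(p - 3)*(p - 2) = p^2 - 5*p + 6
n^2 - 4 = (n - 2)*(n + 2)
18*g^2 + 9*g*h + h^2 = (3*g + h)*(6*g + h)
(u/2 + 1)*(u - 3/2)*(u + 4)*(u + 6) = u^4/2 + 21*u^3/4 + 13*u^2 - 9*u - 36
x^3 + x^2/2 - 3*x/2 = x*(x - 1)*(x + 3/2)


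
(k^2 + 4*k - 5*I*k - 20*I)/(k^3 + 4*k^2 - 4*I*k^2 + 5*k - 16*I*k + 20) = 1/(k + I)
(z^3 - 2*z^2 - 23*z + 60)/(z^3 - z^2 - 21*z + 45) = (z - 4)/(z - 3)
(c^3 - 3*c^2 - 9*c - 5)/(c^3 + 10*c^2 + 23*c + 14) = (c^2 - 4*c - 5)/(c^2 + 9*c + 14)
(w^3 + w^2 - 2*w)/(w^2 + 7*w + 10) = w*(w - 1)/(w + 5)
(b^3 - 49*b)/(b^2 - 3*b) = (b^2 - 49)/(b - 3)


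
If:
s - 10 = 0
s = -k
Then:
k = -10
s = 10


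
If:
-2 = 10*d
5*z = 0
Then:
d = -1/5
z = 0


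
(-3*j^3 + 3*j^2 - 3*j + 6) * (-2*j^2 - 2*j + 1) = 6*j^5 - 3*j^3 - 3*j^2 - 15*j + 6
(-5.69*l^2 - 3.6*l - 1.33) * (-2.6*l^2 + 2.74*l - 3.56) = 14.794*l^4 - 6.2306*l^3 + 13.8504*l^2 + 9.1718*l + 4.7348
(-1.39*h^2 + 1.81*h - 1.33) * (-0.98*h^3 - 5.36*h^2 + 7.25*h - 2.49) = 1.3622*h^5 + 5.6766*h^4 - 18.4757*h^3 + 23.7124*h^2 - 14.1494*h + 3.3117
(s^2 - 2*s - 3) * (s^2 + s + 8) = s^4 - s^3 + 3*s^2 - 19*s - 24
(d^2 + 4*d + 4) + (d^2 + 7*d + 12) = 2*d^2 + 11*d + 16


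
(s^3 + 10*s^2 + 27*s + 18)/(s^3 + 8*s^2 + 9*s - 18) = (s + 1)/(s - 1)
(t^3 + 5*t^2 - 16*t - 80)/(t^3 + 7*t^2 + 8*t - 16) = (t^2 + t - 20)/(t^2 + 3*t - 4)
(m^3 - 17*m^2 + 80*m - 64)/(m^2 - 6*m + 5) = (m^2 - 16*m + 64)/(m - 5)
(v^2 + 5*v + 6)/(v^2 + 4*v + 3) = (v + 2)/(v + 1)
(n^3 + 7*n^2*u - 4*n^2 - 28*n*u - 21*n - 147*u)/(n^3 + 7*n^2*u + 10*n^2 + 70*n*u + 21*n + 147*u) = (n - 7)/(n + 7)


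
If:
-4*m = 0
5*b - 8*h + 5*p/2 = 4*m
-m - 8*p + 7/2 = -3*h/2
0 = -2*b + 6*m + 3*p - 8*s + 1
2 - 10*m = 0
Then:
No Solution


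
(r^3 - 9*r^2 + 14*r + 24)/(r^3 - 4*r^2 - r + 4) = (r - 6)/(r - 1)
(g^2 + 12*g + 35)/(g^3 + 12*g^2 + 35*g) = 1/g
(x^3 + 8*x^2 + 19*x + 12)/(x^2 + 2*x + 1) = (x^2 + 7*x + 12)/(x + 1)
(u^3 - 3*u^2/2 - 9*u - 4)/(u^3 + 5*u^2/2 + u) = (u - 4)/u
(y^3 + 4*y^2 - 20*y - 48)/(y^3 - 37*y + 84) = (y^2 + 8*y + 12)/(y^2 + 4*y - 21)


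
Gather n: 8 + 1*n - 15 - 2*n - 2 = -n - 9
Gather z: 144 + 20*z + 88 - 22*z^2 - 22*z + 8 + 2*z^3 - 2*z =2*z^3 - 22*z^2 - 4*z + 240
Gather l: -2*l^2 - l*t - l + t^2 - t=-2*l^2 + l*(-t - 1) + t^2 - t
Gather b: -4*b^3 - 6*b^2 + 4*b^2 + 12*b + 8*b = -4*b^3 - 2*b^2 + 20*b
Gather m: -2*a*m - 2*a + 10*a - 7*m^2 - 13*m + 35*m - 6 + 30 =8*a - 7*m^2 + m*(22 - 2*a) + 24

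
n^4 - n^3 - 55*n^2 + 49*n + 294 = (n - 7)*(n - 3)*(n + 2)*(n + 7)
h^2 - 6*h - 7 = (h - 7)*(h + 1)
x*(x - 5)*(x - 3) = x^3 - 8*x^2 + 15*x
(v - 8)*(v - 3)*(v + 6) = v^3 - 5*v^2 - 42*v + 144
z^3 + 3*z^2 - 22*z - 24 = (z - 4)*(z + 1)*(z + 6)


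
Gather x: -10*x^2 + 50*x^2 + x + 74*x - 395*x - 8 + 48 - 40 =40*x^2 - 320*x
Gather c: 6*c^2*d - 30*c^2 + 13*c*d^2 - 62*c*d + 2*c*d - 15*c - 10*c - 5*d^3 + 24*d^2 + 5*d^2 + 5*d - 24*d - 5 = c^2*(6*d - 30) + c*(13*d^2 - 60*d - 25) - 5*d^3 + 29*d^2 - 19*d - 5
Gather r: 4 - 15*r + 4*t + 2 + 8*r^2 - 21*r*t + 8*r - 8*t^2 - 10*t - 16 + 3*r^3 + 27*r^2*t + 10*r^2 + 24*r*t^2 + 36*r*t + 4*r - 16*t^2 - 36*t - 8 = 3*r^3 + r^2*(27*t + 18) + r*(24*t^2 + 15*t - 3) - 24*t^2 - 42*t - 18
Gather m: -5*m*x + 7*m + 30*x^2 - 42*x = m*(7 - 5*x) + 30*x^2 - 42*x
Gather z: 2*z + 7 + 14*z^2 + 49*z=14*z^2 + 51*z + 7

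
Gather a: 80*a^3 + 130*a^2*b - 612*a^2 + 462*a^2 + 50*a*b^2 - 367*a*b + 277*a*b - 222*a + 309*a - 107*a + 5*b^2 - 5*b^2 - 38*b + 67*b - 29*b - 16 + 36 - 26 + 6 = 80*a^3 + a^2*(130*b - 150) + a*(50*b^2 - 90*b - 20)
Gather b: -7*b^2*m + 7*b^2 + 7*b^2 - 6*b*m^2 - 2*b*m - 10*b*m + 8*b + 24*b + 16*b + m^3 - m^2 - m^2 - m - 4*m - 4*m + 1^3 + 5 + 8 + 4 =b^2*(14 - 7*m) + b*(-6*m^2 - 12*m + 48) + m^3 - 2*m^2 - 9*m + 18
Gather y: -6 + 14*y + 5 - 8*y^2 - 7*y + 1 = -8*y^2 + 7*y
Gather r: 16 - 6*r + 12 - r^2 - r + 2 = -r^2 - 7*r + 30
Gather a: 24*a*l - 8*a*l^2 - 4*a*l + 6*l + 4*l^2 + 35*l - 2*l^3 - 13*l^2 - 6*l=a*(-8*l^2 + 20*l) - 2*l^3 - 9*l^2 + 35*l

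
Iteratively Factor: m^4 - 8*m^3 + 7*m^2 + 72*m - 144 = (m + 3)*(m^3 - 11*m^2 + 40*m - 48) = (m - 4)*(m + 3)*(m^2 - 7*m + 12) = (m - 4)*(m - 3)*(m + 3)*(m - 4)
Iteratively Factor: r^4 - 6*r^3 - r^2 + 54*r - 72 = (r - 4)*(r^3 - 2*r^2 - 9*r + 18) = (r - 4)*(r + 3)*(r^2 - 5*r + 6) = (r - 4)*(r - 3)*(r + 3)*(r - 2)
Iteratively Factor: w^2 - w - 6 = (w - 3)*(w + 2)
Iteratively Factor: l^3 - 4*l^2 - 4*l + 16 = (l - 4)*(l^2 - 4) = (l - 4)*(l + 2)*(l - 2)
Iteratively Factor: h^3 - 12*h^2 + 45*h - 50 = (h - 5)*(h^2 - 7*h + 10) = (h - 5)^2*(h - 2)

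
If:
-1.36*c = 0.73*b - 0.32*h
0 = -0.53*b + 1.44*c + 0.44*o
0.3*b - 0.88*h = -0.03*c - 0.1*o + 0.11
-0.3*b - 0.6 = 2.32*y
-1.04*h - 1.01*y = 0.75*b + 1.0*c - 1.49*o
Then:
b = -0.19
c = 0.05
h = -0.23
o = -0.38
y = -0.23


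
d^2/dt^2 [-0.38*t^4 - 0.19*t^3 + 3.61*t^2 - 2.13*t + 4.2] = -4.56*t^2 - 1.14*t + 7.22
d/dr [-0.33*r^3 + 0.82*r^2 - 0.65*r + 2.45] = -0.99*r^2 + 1.64*r - 0.65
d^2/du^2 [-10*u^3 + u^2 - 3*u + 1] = 2 - 60*u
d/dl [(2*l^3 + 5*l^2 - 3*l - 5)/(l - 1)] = (4*l^3 - l^2 - 10*l + 8)/(l^2 - 2*l + 1)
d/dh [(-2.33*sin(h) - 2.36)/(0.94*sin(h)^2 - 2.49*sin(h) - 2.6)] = (2.1902*sin(h)^2 + 4.4368*sin(h) + 0.1816)*cos(h)/(0.8836*sin(h)^4 - 4.6812*sin(h)^3 + 1.3121*sin(h)^2 + 12.948*sin(h) + 6.76)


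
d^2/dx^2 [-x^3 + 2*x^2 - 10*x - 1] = 4 - 6*x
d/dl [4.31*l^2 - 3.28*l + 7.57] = 8.62*l - 3.28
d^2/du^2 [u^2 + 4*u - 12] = 2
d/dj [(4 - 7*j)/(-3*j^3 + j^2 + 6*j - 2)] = (21*j^3 - 7*j^2 - 42*j + (7*j - 4)*(-9*j^2 + 2*j + 6) + 14)/(3*j^3 - j^2 - 6*j + 2)^2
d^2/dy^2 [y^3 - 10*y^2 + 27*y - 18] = 6*y - 20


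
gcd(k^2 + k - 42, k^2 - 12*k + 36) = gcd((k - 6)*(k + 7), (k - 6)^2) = k - 6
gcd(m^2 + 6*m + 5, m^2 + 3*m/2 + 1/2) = m + 1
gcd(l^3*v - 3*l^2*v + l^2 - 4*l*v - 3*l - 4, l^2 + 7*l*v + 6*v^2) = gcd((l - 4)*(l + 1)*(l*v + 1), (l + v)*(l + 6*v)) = 1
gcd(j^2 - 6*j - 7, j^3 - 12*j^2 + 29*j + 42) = j^2 - 6*j - 7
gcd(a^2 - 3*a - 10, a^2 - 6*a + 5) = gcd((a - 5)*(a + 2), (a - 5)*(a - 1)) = a - 5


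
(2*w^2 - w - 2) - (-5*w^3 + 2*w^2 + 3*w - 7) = 5*w^3 - 4*w + 5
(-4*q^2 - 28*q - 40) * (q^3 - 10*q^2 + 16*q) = -4*q^5 + 12*q^4 + 176*q^3 - 48*q^2 - 640*q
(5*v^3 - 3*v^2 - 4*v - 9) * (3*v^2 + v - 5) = 15*v^5 - 4*v^4 - 40*v^3 - 16*v^2 + 11*v + 45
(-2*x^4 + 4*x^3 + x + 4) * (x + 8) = -2*x^5 - 12*x^4 + 32*x^3 + x^2 + 12*x + 32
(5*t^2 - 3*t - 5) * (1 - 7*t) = -35*t^3 + 26*t^2 + 32*t - 5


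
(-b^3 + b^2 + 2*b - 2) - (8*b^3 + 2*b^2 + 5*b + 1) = -9*b^3 - b^2 - 3*b - 3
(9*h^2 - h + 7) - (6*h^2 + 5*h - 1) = 3*h^2 - 6*h + 8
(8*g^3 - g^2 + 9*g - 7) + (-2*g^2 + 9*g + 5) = 8*g^3 - 3*g^2 + 18*g - 2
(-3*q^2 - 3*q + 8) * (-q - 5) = 3*q^3 + 18*q^2 + 7*q - 40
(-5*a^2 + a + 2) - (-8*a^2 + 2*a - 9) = 3*a^2 - a + 11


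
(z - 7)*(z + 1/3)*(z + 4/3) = z^3 - 16*z^2/3 - 101*z/9 - 28/9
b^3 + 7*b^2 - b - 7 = (b - 1)*(b + 1)*(b + 7)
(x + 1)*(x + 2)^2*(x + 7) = x^4 + 12*x^3 + 43*x^2 + 60*x + 28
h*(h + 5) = h^2 + 5*h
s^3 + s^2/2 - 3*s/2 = s*(s - 1)*(s + 3/2)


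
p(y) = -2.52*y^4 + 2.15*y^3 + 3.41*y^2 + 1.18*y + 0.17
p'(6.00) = -1902.98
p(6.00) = -2671.51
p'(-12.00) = 18266.38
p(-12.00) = -55492.87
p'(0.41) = 4.37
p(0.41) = 1.30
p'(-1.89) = 79.38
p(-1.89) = -36.55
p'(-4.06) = 754.40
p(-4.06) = -777.00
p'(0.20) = 2.72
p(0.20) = 0.56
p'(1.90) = -31.72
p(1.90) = -3.37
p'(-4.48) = 1006.43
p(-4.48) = -1145.10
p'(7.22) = -3407.13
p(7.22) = -5852.14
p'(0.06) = 1.61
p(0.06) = 0.25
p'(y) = -10.08*y^3 + 6.45*y^2 + 6.82*y + 1.18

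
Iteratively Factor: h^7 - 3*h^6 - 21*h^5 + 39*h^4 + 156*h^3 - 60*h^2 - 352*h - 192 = (h + 2)*(h^6 - 5*h^5 - 11*h^4 + 61*h^3 + 34*h^2 - 128*h - 96) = (h + 1)*(h + 2)*(h^5 - 6*h^4 - 5*h^3 + 66*h^2 - 32*h - 96) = (h + 1)*(h + 2)*(h + 3)*(h^4 - 9*h^3 + 22*h^2 - 32) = (h - 4)*(h + 1)*(h + 2)*(h + 3)*(h^3 - 5*h^2 + 2*h + 8) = (h - 4)*(h - 2)*(h + 1)*(h + 2)*(h + 3)*(h^2 - 3*h - 4) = (h - 4)*(h - 2)*(h + 1)^2*(h + 2)*(h + 3)*(h - 4)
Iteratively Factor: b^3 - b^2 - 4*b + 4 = (b - 2)*(b^2 + b - 2) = (b - 2)*(b - 1)*(b + 2)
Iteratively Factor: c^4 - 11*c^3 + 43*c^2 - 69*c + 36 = (c - 4)*(c^3 - 7*c^2 + 15*c - 9) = (c - 4)*(c - 3)*(c^2 - 4*c + 3) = (c - 4)*(c - 3)^2*(c - 1)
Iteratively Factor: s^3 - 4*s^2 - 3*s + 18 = (s - 3)*(s^2 - s - 6) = (s - 3)^2*(s + 2)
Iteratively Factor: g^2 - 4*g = (g - 4)*(g)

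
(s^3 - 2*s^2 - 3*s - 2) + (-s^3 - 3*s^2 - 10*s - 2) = -5*s^2 - 13*s - 4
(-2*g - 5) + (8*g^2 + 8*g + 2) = 8*g^2 + 6*g - 3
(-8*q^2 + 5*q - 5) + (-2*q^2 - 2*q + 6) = -10*q^2 + 3*q + 1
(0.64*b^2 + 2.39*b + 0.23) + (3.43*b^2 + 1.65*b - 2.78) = 4.07*b^2 + 4.04*b - 2.55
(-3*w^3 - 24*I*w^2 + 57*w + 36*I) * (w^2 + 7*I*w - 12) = -3*w^5 - 45*I*w^4 + 261*w^3 + 723*I*w^2 - 936*w - 432*I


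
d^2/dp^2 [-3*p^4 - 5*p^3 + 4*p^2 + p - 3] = -36*p^2 - 30*p + 8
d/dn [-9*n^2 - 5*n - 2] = -18*n - 5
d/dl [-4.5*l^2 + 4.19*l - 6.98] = 4.19 - 9.0*l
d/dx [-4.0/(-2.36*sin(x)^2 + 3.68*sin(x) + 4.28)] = (14.72 - 18.88*sin(x))*cos(x)/(-2.36*sin(x)^2 + 3.68*sin(x) + 4.28)^2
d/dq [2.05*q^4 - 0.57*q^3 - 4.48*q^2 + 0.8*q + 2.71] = 8.2*q^3 - 1.71*q^2 - 8.96*q + 0.8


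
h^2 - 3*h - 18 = (h - 6)*(h + 3)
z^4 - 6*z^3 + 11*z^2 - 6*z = z*(z - 3)*(z - 2)*(z - 1)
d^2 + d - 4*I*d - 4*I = (d + 1)*(d - 4*I)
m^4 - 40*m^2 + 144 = (m - 6)*(m - 2)*(m + 2)*(m + 6)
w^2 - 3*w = w*(w - 3)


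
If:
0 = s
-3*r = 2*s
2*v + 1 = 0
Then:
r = 0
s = 0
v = -1/2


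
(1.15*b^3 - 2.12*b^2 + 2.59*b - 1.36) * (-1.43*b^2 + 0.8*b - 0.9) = -1.6445*b^5 + 3.9516*b^4 - 6.4347*b^3 + 5.9248*b^2 - 3.419*b + 1.224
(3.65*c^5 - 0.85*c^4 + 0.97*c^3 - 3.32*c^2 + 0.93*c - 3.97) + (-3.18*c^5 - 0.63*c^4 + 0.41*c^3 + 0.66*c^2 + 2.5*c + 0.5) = 0.47*c^5 - 1.48*c^4 + 1.38*c^3 - 2.66*c^2 + 3.43*c - 3.47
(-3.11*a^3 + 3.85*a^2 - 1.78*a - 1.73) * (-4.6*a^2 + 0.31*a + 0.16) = 14.306*a^5 - 18.6741*a^4 + 8.8839*a^3 + 8.0222*a^2 - 0.8211*a - 0.2768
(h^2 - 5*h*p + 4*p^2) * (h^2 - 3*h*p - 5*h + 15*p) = h^4 - 8*h^3*p - 5*h^3 + 19*h^2*p^2 + 40*h^2*p - 12*h*p^3 - 95*h*p^2 + 60*p^3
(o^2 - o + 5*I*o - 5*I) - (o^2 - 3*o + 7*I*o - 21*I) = 2*o - 2*I*o + 16*I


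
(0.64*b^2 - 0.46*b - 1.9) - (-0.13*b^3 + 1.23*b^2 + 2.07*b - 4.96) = 0.13*b^3 - 0.59*b^2 - 2.53*b + 3.06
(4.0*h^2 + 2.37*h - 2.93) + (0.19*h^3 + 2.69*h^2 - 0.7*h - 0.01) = 0.19*h^3 + 6.69*h^2 + 1.67*h - 2.94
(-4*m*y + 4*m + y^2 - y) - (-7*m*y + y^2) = 3*m*y + 4*m - y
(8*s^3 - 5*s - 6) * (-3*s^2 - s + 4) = -24*s^5 - 8*s^4 + 47*s^3 + 23*s^2 - 14*s - 24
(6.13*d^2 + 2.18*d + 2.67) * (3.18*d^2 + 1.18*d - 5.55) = 19.4934*d^4 + 14.1658*d^3 - 22.9585*d^2 - 8.9484*d - 14.8185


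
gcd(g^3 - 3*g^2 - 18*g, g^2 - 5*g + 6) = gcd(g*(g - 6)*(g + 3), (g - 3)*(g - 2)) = 1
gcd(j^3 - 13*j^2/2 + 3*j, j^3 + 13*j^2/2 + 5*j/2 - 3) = j - 1/2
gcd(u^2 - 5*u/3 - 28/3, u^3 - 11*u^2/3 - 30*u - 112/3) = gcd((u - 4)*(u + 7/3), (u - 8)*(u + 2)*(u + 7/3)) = u + 7/3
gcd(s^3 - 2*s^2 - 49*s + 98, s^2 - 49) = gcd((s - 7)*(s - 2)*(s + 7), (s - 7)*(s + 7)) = s^2 - 49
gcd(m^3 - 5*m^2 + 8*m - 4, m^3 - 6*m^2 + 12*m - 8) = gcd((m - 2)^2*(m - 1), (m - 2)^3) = m^2 - 4*m + 4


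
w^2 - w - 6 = (w - 3)*(w + 2)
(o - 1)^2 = o^2 - 2*o + 1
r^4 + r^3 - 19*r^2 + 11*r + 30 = (r - 3)*(r - 2)*(r + 1)*(r + 5)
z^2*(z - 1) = z^3 - z^2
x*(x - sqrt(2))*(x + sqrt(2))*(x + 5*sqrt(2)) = x^4 + 5*sqrt(2)*x^3 - 2*x^2 - 10*sqrt(2)*x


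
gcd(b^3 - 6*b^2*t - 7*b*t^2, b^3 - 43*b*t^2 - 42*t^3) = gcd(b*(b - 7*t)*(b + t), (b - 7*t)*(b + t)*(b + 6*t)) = -b^2 + 6*b*t + 7*t^2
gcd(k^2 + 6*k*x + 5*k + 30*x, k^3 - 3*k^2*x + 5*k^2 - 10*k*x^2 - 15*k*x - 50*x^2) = k + 5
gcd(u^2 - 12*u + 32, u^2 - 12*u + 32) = u^2 - 12*u + 32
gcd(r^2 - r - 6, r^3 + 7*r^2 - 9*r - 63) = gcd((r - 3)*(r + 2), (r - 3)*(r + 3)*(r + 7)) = r - 3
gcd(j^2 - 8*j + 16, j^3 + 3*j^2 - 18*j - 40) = j - 4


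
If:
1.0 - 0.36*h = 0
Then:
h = 2.78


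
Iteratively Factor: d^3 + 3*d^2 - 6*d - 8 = (d - 2)*(d^2 + 5*d + 4) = (d - 2)*(d + 4)*(d + 1)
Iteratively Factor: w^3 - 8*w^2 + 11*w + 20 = (w - 4)*(w^2 - 4*w - 5) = (w - 4)*(w + 1)*(w - 5)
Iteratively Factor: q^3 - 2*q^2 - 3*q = (q + 1)*(q^2 - 3*q) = q*(q + 1)*(q - 3)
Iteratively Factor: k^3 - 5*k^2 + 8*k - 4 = (k - 2)*(k^2 - 3*k + 2) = (k - 2)*(k - 1)*(k - 2)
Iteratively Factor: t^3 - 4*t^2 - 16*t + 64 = (t + 4)*(t^2 - 8*t + 16) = (t - 4)*(t + 4)*(t - 4)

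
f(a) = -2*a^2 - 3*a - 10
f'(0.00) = -3.00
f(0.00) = -10.00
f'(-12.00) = 45.00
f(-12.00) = -262.00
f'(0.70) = -5.80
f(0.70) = -13.08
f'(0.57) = -5.28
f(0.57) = -12.36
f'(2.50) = -13.00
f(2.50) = -30.00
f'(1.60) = -9.40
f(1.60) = -19.92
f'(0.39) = -4.56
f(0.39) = -11.47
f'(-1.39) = 2.56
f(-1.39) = -9.69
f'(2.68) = -13.72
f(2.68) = -32.40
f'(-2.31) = 6.24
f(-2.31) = -13.74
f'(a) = -4*a - 3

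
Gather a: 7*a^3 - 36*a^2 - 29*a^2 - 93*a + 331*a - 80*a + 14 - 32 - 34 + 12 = 7*a^3 - 65*a^2 + 158*a - 40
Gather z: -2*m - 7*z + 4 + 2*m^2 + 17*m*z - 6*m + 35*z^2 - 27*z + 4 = 2*m^2 - 8*m + 35*z^2 + z*(17*m - 34) + 8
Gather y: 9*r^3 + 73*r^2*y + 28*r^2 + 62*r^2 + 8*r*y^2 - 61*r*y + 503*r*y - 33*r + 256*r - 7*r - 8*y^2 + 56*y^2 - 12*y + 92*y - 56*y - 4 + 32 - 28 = 9*r^3 + 90*r^2 + 216*r + y^2*(8*r + 48) + y*(73*r^2 + 442*r + 24)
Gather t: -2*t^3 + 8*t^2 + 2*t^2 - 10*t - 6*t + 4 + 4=-2*t^3 + 10*t^2 - 16*t + 8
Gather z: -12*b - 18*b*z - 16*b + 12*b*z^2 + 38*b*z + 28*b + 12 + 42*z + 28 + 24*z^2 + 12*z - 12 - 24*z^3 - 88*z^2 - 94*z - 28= -24*z^3 + z^2*(12*b - 64) + z*(20*b - 40)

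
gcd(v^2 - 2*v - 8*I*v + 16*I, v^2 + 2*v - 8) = v - 2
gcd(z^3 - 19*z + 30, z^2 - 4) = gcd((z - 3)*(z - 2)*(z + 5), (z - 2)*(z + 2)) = z - 2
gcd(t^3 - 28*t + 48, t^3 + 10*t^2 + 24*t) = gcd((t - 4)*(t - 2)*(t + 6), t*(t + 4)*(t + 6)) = t + 6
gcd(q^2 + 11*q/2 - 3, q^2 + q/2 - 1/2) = q - 1/2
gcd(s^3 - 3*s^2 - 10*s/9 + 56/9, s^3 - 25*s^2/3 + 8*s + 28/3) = s - 2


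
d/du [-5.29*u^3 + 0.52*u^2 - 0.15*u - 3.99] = -15.87*u^2 + 1.04*u - 0.15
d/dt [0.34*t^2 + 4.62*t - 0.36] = 0.68*t + 4.62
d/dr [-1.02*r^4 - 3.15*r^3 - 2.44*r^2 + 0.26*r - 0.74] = -4.08*r^3 - 9.45*r^2 - 4.88*r + 0.26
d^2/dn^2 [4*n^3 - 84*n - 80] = 24*n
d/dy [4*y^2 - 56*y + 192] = 8*y - 56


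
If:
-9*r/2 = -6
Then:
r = 4/3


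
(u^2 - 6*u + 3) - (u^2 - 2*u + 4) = -4*u - 1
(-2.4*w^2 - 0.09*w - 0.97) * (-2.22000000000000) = 5.328*w^2 + 0.1998*w + 2.1534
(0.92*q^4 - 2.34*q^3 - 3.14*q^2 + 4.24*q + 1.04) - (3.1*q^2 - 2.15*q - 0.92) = 0.92*q^4 - 2.34*q^3 - 6.24*q^2 + 6.39*q + 1.96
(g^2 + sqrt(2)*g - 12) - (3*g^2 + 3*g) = -2*g^2 - 3*g + sqrt(2)*g - 12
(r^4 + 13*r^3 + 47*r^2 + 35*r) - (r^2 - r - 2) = r^4 + 13*r^3 + 46*r^2 + 36*r + 2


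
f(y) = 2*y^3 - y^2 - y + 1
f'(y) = 6*y^2 - 2*y - 1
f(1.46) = 3.63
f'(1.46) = 8.87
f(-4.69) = -222.63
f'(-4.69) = 140.36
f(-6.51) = -586.66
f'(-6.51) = 266.30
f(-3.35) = -82.06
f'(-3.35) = 73.04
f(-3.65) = -105.93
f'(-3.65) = 86.24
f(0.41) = 0.56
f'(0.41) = -0.81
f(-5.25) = -310.72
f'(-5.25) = 174.88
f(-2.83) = -49.51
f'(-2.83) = 52.71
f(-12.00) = -3587.00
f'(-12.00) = 887.00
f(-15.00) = -6959.00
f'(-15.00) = 1379.00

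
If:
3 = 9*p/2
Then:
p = 2/3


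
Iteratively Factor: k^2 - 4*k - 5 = (k - 5)*(k + 1)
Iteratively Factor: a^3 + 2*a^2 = (a)*(a^2 + 2*a) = a^2*(a + 2)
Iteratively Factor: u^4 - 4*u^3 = (u)*(u^3 - 4*u^2) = u^2*(u^2 - 4*u) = u^2*(u - 4)*(u)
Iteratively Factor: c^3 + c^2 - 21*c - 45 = (c - 5)*(c^2 + 6*c + 9) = (c - 5)*(c + 3)*(c + 3)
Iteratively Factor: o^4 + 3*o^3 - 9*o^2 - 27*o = (o + 3)*(o^3 - 9*o) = (o - 3)*(o + 3)*(o^2 + 3*o) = (o - 3)*(o + 3)^2*(o)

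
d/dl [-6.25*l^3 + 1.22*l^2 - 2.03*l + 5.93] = -18.75*l^2 + 2.44*l - 2.03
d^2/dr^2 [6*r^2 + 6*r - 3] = 12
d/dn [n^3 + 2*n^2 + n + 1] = 3*n^2 + 4*n + 1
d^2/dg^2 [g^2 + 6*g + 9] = 2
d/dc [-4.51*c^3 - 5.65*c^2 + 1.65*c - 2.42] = -13.53*c^2 - 11.3*c + 1.65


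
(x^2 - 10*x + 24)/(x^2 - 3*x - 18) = (x - 4)/(x + 3)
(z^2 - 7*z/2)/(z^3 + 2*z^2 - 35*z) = (z - 7/2)/(z^2 + 2*z - 35)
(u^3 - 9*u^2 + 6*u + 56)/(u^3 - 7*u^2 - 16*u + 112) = (u + 2)/(u + 4)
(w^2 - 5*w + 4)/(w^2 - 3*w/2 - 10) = 2*(w - 1)/(2*w + 5)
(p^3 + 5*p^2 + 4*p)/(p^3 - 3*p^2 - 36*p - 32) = p/(p - 8)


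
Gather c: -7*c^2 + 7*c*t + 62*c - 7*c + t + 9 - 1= -7*c^2 + c*(7*t + 55) + t + 8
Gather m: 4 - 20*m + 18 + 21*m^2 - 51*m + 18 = 21*m^2 - 71*m + 40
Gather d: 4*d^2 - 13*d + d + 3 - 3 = 4*d^2 - 12*d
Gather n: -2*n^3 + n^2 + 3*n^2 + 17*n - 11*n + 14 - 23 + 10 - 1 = -2*n^3 + 4*n^2 + 6*n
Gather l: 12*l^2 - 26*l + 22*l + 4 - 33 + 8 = 12*l^2 - 4*l - 21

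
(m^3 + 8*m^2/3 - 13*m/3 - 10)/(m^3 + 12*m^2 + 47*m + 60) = (3*m^2 - m - 10)/(3*(m^2 + 9*m + 20))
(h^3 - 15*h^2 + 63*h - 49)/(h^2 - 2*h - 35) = (h^2 - 8*h + 7)/(h + 5)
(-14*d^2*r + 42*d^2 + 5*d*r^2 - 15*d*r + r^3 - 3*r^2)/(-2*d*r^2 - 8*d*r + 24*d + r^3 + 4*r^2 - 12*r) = (7*d*r - 21*d + r^2 - 3*r)/(r^2 + 4*r - 12)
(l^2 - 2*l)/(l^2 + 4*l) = (l - 2)/(l + 4)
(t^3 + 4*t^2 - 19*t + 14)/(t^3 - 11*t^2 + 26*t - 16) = (t + 7)/(t - 8)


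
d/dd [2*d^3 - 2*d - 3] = 6*d^2 - 2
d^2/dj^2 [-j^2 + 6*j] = -2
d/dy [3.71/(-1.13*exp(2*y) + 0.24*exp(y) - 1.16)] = (8.3846*exp(y) - 0.8904)*exp(y)/(1.13*exp(2*y) - 0.24*exp(y) + 1.16)^2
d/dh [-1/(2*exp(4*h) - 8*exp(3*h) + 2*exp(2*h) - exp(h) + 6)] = (8*exp(3*h) - 24*exp(2*h) + 4*exp(h) - 1)*exp(h)/(2*exp(4*h) - 8*exp(3*h) + 2*exp(2*h) - exp(h) + 6)^2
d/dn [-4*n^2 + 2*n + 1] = 2 - 8*n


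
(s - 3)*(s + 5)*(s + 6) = s^3 + 8*s^2 - 3*s - 90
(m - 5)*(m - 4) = m^2 - 9*m + 20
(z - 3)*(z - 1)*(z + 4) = z^3 - 13*z + 12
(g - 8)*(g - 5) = g^2 - 13*g + 40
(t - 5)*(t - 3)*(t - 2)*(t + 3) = t^4 - 7*t^3 + t^2 + 63*t - 90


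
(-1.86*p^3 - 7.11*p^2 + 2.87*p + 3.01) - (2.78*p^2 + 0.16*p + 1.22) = -1.86*p^3 - 9.89*p^2 + 2.71*p + 1.79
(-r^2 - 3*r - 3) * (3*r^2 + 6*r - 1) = -3*r^4 - 15*r^3 - 26*r^2 - 15*r + 3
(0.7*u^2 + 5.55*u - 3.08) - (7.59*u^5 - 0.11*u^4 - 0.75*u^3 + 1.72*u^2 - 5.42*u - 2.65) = -7.59*u^5 + 0.11*u^4 + 0.75*u^3 - 1.02*u^2 + 10.97*u - 0.43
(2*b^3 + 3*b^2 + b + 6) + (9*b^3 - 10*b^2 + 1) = 11*b^3 - 7*b^2 + b + 7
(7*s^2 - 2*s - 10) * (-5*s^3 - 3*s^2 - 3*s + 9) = -35*s^5 - 11*s^4 + 35*s^3 + 99*s^2 + 12*s - 90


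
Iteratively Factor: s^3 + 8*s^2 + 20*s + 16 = (s + 4)*(s^2 + 4*s + 4) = (s + 2)*(s + 4)*(s + 2)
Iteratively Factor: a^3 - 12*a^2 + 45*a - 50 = (a - 5)*(a^2 - 7*a + 10) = (a - 5)^2*(a - 2)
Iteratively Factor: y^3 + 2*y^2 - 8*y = (y + 4)*(y^2 - 2*y) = y*(y + 4)*(y - 2)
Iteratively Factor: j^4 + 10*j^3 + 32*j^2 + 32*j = (j)*(j^3 + 10*j^2 + 32*j + 32) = j*(j + 4)*(j^2 + 6*j + 8) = j*(j + 2)*(j + 4)*(j + 4)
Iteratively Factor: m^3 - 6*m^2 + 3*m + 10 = (m + 1)*(m^2 - 7*m + 10) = (m - 5)*(m + 1)*(m - 2)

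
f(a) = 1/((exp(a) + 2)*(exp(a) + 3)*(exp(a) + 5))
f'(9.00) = 0.00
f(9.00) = 0.00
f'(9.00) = 0.00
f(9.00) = 0.00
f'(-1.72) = -0.00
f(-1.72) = 0.03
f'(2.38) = -0.00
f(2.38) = 0.00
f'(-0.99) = -0.01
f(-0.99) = 0.02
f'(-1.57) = -0.01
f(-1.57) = 0.03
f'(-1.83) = -0.00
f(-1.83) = 0.03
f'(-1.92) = -0.00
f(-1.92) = 0.03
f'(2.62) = -0.00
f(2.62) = 0.00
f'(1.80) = -0.00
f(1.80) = 0.00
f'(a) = -exp(a)/((exp(a) + 2)*(exp(a) + 3)*(exp(a) + 5)^2) - exp(a)/((exp(a) + 2)*(exp(a) + 3)^2*(exp(a) + 5)) - exp(a)/((exp(a) + 2)^2*(exp(a) + 3)*(exp(a) + 5)) = (-(exp(a) + 2)*(exp(a) + 3) - (exp(a) + 2)*(exp(a) + 5) - (exp(a) + 3)*(exp(a) + 5))*exp(a)/((exp(a) + 2)^2*(exp(a) + 3)^2*(exp(a) + 5)^2)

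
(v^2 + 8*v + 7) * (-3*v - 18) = -3*v^3 - 42*v^2 - 165*v - 126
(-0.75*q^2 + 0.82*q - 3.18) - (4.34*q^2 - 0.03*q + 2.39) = -5.09*q^2 + 0.85*q - 5.57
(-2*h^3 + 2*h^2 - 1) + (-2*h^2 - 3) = -2*h^3 - 4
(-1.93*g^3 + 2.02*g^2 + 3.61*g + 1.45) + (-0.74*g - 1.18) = -1.93*g^3 + 2.02*g^2 + 2.87*g + 0.27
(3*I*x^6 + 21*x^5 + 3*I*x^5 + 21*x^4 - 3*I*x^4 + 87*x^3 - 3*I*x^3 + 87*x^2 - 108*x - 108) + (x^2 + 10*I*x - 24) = 3*I*x^6 + 21*x^5 + 3*I*x^5 + 21*x^4 - 3*I*x^4 + 87*x^3 - 3*I*x^3 + 88*x^2 - 108*x + 10*I*x - 132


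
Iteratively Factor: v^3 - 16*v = (v - 4)*(v^2 + 4*v) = v*(v - 4)*(v + 4)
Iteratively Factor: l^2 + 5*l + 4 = (l + 1)*(l + 4)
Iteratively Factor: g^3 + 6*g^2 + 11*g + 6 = (g + 3)*(g^2 + 3*g + 2) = (g + 2)*(g + 3)*(g + 1)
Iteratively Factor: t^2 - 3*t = (t - 3)*(t)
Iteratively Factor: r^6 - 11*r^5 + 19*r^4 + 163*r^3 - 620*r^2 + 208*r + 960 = (r - 4)*(r^5 - 7*r^4 - 9*r^3 + 127*r^2 - 112*r - 240) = (r - 4)*(r + 1)*(r^4 - 8*r^3 - r^2 + 128*r - 240) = (r - 4)*(r + 1)*(r + 4)*(r^3 - 12*r^2 + 47*r - 60) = (r - 4)^2*(r + 1)*(r + 4)*(r^2 - 8*r + 15) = (r - 5)*(r - 4)^2*(r + 1)*(r + 4)*(r - 3)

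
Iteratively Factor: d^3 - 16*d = (d - 4)*(d^2 + 4*d) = (d - 4)*(d + 4)*(d)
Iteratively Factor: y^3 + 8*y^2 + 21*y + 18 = (y + 2)*(y^2 + 6*y + 9) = (y + 2)*(y + 3)*(y + 3)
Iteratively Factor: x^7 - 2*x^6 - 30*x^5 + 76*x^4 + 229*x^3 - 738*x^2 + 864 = (x + 1)*(x^6 - 3*x^5 - 27*x^4 + 103*x^3 + 126*x^2 - 864*x + 864) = (x - 3)*(x + 1)*(x^5 - 27*x^3 + 22*x^2 + 192*x - 288) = (x - 3)*(x - 2)*(x + 1)*(x^4 + 2*x^3 - 23*x^2 - 24*x + 144) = (x - 3)*(x - 2)*(x + 1)*(x + 4)*(x^3 - 2*x^2 - 15*x + 36) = (x - 3)^2*(x - 2)*(x + 1)*(x + 4)*(x^2 + x - 12) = (x - 3)^2*(x - 2)*(x + 1)*(x + 4)^2*(x - 3)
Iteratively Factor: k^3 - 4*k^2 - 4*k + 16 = (k - 4)*(k^2 - 4) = (k - 4)*(k + 2)*(k - 2)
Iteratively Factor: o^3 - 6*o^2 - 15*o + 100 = (o + 4)*(o^2 - 10*o + 25) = (o - 5)*(o + 4)*(o - 5)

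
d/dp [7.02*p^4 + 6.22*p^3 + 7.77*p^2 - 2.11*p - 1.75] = 28.08*p^3 + 18.66*p^2 + 15.54*p - 2.11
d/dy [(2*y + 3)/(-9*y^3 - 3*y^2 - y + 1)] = (-18*y^3 - 6*y^2 - 2*y + (2*y + 3)*(27*y^2 + 6*y + 1) + 2)/(9*y^3 + 3*y^2 + y - 1)^2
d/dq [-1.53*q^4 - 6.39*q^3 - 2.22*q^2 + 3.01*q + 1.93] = -6.12*q^3 - 19.17*q^2 - 4.44*q + 3.01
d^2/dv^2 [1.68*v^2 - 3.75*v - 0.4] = 3.36000000000000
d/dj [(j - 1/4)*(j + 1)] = 2*j + 3/4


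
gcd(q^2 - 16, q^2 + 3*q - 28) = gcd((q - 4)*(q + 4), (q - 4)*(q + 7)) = q - 4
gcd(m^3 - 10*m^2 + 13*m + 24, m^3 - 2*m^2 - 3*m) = m^2 - 2*m - 3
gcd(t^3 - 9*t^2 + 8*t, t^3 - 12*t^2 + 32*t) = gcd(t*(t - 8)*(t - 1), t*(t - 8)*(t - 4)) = t^2 - 8*t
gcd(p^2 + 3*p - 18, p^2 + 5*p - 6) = p + 6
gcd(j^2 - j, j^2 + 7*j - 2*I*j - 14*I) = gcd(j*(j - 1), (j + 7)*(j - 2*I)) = 1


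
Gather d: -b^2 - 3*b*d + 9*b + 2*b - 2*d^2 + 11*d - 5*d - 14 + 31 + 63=-b^2 + 11*b - 2*d^2 + d*(6 - 3*b) + 80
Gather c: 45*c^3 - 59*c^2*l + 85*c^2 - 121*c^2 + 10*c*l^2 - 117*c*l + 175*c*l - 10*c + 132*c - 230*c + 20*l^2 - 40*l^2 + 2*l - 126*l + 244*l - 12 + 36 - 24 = 45*c^3 + c^2*(-59*l - 36) + c*(10*l^2 + 58*l - 108) - 20*l^2 + 120*l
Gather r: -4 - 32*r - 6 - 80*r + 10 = -112*r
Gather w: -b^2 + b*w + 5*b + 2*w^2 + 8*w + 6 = -b^2 + 5*b + 2*w^2 + w*(b + 8) + 6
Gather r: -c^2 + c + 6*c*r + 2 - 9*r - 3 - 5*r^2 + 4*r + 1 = -c^2 + c - 5*r^2 + r*(6*c - 5)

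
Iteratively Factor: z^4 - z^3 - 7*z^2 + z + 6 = (z - 3)*(z^3 + 2*z^2 - z - 2) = (z - 3)*(z + 1)*(z^2 + z - 2) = (z - 3)*(z + 1)*(z + 2)*(z - 1)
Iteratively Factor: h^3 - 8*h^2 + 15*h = (h - 5)*(h^2 - 3*h) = h*(h - 5)*(h - 3)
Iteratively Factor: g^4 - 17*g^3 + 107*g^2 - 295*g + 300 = (g - 4)*(g^3 - 13*g^2 + 55*g - 75) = (g - 4)*(g - 3)*(g^2 - 10*g + 25) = (g - 5)*(g - 4)*(g - 3)*(g - 5)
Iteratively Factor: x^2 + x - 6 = (x - 2)*(x + 3)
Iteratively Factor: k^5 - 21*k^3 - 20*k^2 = (k + 4)*(k^4 - 4*k^3 - 5*k^2) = k*(k + 4)*(k^3 - 4*k^2 - 5*k) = k*(k - 5)*(k + 4)*(k^2 + k) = k^2*(k - 5)*(k + 4)*(k + 1)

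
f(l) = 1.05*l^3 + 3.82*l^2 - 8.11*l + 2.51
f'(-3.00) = -2.68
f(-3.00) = 32.87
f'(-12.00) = 353.81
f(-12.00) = -1164.49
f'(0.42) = -4.35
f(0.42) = -0.14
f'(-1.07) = -12.68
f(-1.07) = 14.27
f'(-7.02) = 93.49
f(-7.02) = -115.55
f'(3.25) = 49.99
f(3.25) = 52.55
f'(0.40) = -4.55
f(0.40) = -0.06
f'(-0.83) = -12.28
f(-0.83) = 11.27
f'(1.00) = 2.68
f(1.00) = -0.73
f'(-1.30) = -12.72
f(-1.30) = 17.20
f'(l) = 3.15*l^2 + 7.64*l - 8.11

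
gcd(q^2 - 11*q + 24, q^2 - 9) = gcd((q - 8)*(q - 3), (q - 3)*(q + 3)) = q - 3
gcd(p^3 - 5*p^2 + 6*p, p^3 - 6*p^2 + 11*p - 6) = p^2 - 5*p + 6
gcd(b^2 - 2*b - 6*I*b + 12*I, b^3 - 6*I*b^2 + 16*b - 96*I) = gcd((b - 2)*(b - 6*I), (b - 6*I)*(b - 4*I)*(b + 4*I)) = b - 6*I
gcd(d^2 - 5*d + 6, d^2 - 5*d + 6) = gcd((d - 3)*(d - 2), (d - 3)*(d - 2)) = d^2 - 5*d + 6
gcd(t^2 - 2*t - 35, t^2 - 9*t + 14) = t - 7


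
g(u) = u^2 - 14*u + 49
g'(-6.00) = -26.00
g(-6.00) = 169.00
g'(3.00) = -8.00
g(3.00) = 16.00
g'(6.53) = -0.94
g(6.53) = 0.22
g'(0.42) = -13.16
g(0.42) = 43.30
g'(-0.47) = -14.94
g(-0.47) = 55.80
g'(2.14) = -9.72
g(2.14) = 23.62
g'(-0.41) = -14.82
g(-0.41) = 54.91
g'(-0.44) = -14.88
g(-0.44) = 55.35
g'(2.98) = -8.04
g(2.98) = 16.16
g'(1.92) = -10.16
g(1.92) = 25.81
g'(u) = 2*u - 14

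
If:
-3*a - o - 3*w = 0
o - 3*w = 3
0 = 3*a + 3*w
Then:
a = 1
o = 0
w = -1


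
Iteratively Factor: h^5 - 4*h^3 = (h - 2)*(h^4 + 2*h^3) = (h - 2)*(h + 2)*(h^3) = h*(h - 2)*(h + 2)*(h^2) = h^2*(h - 2)*(h + 2)*(h)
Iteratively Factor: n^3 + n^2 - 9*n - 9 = (n - 3)*(n^2 + 4*n + 3) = (n - 3)*(n + 1)*(n + 3)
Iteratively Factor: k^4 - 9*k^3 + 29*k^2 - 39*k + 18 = (k - 1)*(k^3 - 8*k^2 + 21*k - 18) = (k - 2)*(k - 1)*(k^2 - 6*k + 9) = (k - 3)*(k - 2)*(k - 1)*(k - 3)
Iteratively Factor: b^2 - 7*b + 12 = (b - 3)*(b - 4)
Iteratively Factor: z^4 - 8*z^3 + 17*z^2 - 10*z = (z - 2)*(z^3 - 6*z^2 + 5*z) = (z - 2)*(z - 1)*(z^2 - 5*z) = (z - 5)*(z - 2)*(z - 1)*(z)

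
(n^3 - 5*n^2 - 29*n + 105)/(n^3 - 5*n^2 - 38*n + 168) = (n^2 + 2*n - 15)/(n^2 + 2*n - 24)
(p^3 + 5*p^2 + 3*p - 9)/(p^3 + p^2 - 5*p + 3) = (p + 3)/(p - 1)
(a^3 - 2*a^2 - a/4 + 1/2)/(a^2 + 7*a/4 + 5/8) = 2*(2*a^2 - 5*a + 2)/(4*a + 5)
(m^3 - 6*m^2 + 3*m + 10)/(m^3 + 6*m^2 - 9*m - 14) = (m - 5)/(m + 7)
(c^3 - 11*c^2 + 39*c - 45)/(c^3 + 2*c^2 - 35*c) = (c^2 - 6*c + 9)/(c*(c + 7))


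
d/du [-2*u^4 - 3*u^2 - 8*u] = -8*u^3 - 6*u - 8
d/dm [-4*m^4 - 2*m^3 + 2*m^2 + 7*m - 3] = -16*m^3 - 6*m^2 + 4*m + 7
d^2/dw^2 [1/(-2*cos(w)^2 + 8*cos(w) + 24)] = (-4*sin(w)^4 + 66*sin(w)^2 + 33*cos(w) + 3*cos(3*w) - 6)/(2*(sin(w)^2 + 4*cos(w) + 11)^3)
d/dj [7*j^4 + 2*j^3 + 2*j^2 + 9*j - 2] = 28*j^3 + 6*j^2 + 4*j + 9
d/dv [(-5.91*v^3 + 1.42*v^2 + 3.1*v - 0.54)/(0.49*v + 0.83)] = (-5.7918*v^3 - 14.0201*v^2 + 2.3572*v + 2.8376)/(0.2401*v^2 + 0.8134*v + 0.6889)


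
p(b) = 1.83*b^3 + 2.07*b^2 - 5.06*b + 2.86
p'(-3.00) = 31.93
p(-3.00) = -12.74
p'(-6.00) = 167.74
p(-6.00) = -287.54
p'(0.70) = 0.53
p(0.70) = 0.96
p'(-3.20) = 37.91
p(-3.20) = -19.72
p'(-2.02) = 8.98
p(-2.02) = 6.44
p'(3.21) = 64.80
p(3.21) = 68.48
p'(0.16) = -4.26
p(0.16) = 2.11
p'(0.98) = 4.27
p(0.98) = 1.61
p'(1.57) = 14.97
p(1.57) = 7.10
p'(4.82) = 142.44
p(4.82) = 231.49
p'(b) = 5.49*b^2 + 4.14*b - 5.06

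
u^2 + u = u*(u + 1)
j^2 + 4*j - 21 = (j - 3)*(j + 7)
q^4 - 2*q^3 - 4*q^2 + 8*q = q*(q - 2)^2*(q + 2)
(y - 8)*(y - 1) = y^2 - 9*y + 8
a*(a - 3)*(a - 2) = a^3 - 5*a^2 + 6*a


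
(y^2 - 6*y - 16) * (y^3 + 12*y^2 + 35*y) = y^5 + 6*y^4 - 53*y^3 - 402*y^2 - 560*y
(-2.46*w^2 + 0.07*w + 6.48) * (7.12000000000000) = -17.5152*w^2 + 0.4984*w + 46.1376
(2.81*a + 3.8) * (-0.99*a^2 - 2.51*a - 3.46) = -2.7819*a^3 - 10.8151*a^2 - 19.2606*a - 13.148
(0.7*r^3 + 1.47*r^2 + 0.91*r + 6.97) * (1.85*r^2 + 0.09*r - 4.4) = 1.295*r^5 + 2.7825*r^4 - 1.2642*r^3 + 6.5084*r^2 - 3.3767*r - 30.668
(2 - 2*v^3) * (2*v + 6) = -4*v^4 - 12*v^3 + 4*v + 12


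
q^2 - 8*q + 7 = (q - 7)*(q - 1)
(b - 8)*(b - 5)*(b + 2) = b^3 - 11*b^2 + 14*b + 80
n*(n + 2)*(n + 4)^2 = n^4 + 10*n^3 + 32*n^2 + 32*n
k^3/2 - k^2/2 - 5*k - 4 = (k/2 + 1/2)*(k - 4)*(k + 2)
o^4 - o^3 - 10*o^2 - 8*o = o*(o - 4)*(o + 1)*(o + 2)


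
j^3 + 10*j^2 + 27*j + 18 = (j + 1)*(j + 3)*(j + 6)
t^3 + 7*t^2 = t^2*(t + 7)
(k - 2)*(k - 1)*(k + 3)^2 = k^4 + 3*k^3 - 7*k^2 - 15*k + 18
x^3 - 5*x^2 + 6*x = x*(x - 3)*(x - 2)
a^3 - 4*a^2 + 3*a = a*(a - 3)*(a - 1)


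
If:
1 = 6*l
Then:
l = 1/6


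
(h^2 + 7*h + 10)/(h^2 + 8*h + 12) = (h + 5)/(h + 6)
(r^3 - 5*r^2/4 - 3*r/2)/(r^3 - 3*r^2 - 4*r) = (-4*r^2 + 5*r + 6)/(4*(-r^2 + 3*r + 4))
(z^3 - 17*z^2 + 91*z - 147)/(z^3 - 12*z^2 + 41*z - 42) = (z - 7)/(z - 2)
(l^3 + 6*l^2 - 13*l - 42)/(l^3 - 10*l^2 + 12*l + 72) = (l^2 + 4*l - 21)/(l^2 - 12*l + 36)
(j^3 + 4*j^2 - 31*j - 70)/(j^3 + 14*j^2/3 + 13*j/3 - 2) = 3*(j^2 + 2*j - 35)/(3*j^2 + 8*j - 3)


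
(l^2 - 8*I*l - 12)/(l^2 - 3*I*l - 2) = (l - 6*I)/(l - I)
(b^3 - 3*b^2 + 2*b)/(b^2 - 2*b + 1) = b*(b - 2)/(b - 1)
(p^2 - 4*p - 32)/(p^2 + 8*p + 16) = (p - 8)/(p + 4)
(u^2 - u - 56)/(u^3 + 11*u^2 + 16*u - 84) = (u - 8)/(u^2 + 4*u - 12)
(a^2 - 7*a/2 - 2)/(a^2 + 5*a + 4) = (a^2 - 7*a/2 - 2)/(a^2 + 5*a + 4)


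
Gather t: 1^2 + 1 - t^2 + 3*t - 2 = -t^2 + 3*t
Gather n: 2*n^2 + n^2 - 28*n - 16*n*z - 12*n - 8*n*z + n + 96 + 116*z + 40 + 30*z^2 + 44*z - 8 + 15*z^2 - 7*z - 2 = 3*n^2 + n*(-24*z - 39) + 45*z^2 + 153*z + 126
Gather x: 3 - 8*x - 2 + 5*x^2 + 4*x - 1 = 5*x^2 - 4*x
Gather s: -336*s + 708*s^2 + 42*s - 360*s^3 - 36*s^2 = -360*s^3 + 672*s^2 - 294*s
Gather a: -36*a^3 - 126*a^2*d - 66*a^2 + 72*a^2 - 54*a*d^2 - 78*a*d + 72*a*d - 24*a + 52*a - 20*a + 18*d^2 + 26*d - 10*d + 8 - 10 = -36*a^3 + a^2*(6 - 126*d) + a*(-54*d^2 - 6*d + 8) + 18*d^2 + 16*d - 2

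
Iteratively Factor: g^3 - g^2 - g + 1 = (g - 1)*(g^2 - 1) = (g - 1)^2*(g + 1)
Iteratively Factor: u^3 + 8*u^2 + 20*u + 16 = (u + 4)*(u^2 + 4*u + 4) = (u + 2)*(u + 4)*(u + 2)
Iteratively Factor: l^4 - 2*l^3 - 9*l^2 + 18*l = (l - 2)*(l^3 - 9*l) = l*(l - 2)*(l^2 - 9) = l*(l - 2)*(l + 3)*(l - 3)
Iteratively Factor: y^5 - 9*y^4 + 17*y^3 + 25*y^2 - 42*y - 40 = (y - 5)*(y^4 - 4*y^3 - 3*y^2 + 10*y + 8) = (y - 5)*(y - 4)*(y^3 - 3*y - 2) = (y - 5)*(y - 4)*(y + 1)*(y^2 - y - 2) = (y - 5)*(y - 4)*(y - 2)*(y + 1)*(y + 1)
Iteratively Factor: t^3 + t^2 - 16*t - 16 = (t - 4)*(t^2 + 5*t + 4) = (t - 4)*(t + 4)*(t + 1)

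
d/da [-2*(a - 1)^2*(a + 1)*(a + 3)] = -8*a^3 - 12*a^2 + 16*a + 4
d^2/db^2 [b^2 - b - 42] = 2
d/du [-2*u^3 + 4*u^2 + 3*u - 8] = -6*u^2 + 8*u + 3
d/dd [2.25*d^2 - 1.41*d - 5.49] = 4.5*d - 1.41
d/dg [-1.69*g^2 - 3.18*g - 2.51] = -3.38*g - 3.18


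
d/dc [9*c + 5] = 9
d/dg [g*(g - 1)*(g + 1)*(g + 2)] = 4*g^3 + 6*g^2 - 2*g - 2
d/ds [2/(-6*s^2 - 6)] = 2*s/(3*(s^2 + 1)^2)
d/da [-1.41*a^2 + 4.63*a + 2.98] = 4.63 - 2.82*a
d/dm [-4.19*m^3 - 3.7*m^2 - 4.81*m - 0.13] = -12.57*m^2 - 7.4*m - 4.81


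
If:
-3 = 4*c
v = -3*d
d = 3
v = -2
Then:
No Solution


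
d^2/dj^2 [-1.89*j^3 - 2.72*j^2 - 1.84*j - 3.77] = -11.34*j - 5.44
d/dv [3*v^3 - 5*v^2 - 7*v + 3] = 9*v^2 - 10*v - 7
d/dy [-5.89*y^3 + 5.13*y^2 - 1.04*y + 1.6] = -17.67*y^2 + 10.26*y - 1.04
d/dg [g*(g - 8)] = 2*g - 8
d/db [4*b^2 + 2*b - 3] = 8*b + 2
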